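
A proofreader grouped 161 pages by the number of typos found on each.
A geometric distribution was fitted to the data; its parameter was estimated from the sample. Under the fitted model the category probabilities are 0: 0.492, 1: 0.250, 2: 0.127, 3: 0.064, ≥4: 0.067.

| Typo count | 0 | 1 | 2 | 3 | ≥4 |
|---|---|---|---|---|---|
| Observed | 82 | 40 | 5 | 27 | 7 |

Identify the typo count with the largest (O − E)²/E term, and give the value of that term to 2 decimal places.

Expected counts E_i = n·p_i: 161×0.492 = 79.212, 161×0.250 = 40.25, 161×0.127 = 20.447, 161×0.064 = 10.304, 161×0.067 = 10.787.
cat         O        E   (O−E)²/E
0          82   79.212      0.098
1          40    40.25      0.002
2           5   20.447     11.670
3          27   10.304     27.053
≥4          7   10.787      1.330
The largest term is for 3: 27.05.

3, 27.05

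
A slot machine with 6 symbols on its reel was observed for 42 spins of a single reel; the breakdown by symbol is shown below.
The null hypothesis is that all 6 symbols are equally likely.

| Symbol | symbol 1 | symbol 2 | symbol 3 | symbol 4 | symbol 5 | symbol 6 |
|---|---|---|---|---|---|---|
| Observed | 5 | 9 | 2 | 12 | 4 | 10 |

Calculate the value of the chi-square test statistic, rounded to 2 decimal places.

Under H₀ each category has probability 1/6, so each expected count is 42/6 = 7.
symbol 1: (5 − 7)²/7 = 4/7 = 0.571
symbol 2: (9 − 7)²/7 = 4/7 = 0.571
symbol 3: (2 − 7)²/7 = 25/7 = 3.571
symbol 4: (12 − 7)²/7 = 25/7 = 3.571
symbol 5: (4 − 7)²/7 = 9/7 = 1.286
symbol 6: (10 − 7)²/7 = 9/7 = 1.286
Sum = 10.86

10.86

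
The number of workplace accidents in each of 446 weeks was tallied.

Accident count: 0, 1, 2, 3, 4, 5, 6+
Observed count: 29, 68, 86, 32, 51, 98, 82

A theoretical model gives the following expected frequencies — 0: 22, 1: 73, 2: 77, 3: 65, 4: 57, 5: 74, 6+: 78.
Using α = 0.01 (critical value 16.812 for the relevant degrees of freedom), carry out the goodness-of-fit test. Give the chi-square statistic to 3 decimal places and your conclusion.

0: (29 − 22)²/22 = 49/22 = 2.2273
1: (68 − 73)²/73 = 25/73 = 0.3425
2: (86 − 77)²/77 = 81/77 = 1.0519
3: (32 − 65)²/65 = 1089/65 = 16.7538
4: (51 − 57)²/57 = 36/57 = 0.6316
5: (98 − 74)²/74 = 576/74 = 7.7838
6+: (82 − 78)²/78 = 16/78 = 0.2051
Sum = 28.996
df = 6. Since 28.996 > 16.812, we reject H₀.

28.996; reject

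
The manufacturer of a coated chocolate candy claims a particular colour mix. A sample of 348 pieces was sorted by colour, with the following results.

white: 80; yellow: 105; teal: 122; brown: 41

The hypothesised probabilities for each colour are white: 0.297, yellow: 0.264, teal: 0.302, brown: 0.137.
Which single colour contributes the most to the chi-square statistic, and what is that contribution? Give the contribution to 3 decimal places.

white, 5.278

Expected counts E_i = n·p_i: 348×0.297 = 103.356, 348×0.264 = 91.872, 348×0.302 = 105.096, 348×0.137 = 47.676.
cat         O        E   (O−E)²/E
white      80  103.356     5.2779
yellow    105   91.872     1.8759
teal      122  105.096     2.7189
brown      41   47.676     0.9348
The largest term is for white: 5.278.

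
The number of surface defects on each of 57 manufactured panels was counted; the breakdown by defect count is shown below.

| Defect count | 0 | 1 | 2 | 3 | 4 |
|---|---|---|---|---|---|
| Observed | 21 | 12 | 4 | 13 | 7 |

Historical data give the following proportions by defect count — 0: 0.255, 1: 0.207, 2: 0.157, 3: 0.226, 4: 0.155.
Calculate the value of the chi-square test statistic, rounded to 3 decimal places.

5.998

Expected counts E_i = n·p_i: 57×0.255 = 14.535, 57×0.207 = 11.799, 57×0.157 = 8.949, 57×0.226 = 12.882, 57×0.155 = 8.835.
cat         O        E   (O−E)²/E
0          21   14.535     2.8756
1          12   11.799     0.0034
2           4    8.949     2.7369
3          13   12.882     0.0011
4           7    8.835     0.3811
Sum = 5.998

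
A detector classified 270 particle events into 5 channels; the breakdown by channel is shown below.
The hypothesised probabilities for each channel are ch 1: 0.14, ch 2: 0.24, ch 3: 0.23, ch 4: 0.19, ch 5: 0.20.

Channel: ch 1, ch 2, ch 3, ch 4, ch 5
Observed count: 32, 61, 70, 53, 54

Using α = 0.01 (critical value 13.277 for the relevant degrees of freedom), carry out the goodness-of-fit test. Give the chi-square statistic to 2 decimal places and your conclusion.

Expected counts E_i = n·p_i: 270×0.14 = 37.8, 270×0.24 = 64.8, 270×0.23 = 62.1, 270×0.19 = 51.3, 270×0.20 = 54.
ch 1: (32 − 37.8)²/37.8 = 33.64/37.8 = 0.890
ch 2: (61 − 64.8)²/64.8 = 14.44/64.8 = 0.223
ch 3: (70 − 62.1)²/62.1 = 62.41/62.1 = 1.005
ch 4: (53 − 51.3)²/51.3 = 2.89/51.3 = 0.056
ch 5: (54 − 54)²/54 = 0/54 = 0.000
Sum = 2.17
df = 4. Since 2.17 < 13.277, we do not reject H₀.

2.17; do not reject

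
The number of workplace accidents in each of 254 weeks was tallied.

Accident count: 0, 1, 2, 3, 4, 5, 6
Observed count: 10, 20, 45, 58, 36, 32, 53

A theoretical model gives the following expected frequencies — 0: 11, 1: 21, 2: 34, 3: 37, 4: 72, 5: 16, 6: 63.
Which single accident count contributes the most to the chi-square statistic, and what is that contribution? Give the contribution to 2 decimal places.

4, 18.00

0: (10 − 11)²/11 = 1/11 = 0.091
1: (20 − 21)²/21 = 1/21 = 0.048
2: (45 − 34)²/34 = 121/34 = 3.559
3: (58 − 37)²/37 = 441/37 = 11.919
4: (36 − 72)²/72 = 1296/72 = 18.000
5: (32 − 16)²/16 = 256/16 = 16.000
6: (53 − 63)²/63 = 100/63 = 1.587
The largest term is for 4: 18.00.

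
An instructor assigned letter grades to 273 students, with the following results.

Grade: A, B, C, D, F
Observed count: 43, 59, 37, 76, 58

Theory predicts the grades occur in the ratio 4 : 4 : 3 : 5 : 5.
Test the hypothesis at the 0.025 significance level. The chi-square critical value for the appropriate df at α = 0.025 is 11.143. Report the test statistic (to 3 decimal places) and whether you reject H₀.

5.218; do not reject

Ratio total = 21. Expected counts: 273×4/21 = 52, 273×4/21 = 52, 273×3/21 = 39, 273×5/21 = 65, 273×5/21 = 65.
χ² = (43−52)²/52 + (59−52)²/52 + (37−39)²/39 + (76−65)²/65 + (58−65)²/65
   = 1.5577 + 0.9423 + 0.1026 + 1.8615 + 0.7538
Sum = 5.218
df = 4. Since 5.218 < 11.143, we do not reject H₀.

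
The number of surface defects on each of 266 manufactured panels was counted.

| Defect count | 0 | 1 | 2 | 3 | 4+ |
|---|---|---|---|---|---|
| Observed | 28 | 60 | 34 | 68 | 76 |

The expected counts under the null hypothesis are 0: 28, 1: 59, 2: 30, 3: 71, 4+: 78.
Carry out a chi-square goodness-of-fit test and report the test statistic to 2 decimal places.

0.73

0: (28 − 28)²/28 = 0/28 = 0.000
1: (60 − 59)²/59 = 1/59 = 0.017
2: (34 − 30)²/30 = 16/30 = 0.533
3: (68 − 71)²/71 = 9/71 = 0.127
4+: (76 − 78)²/78 = 4/78 = 0.051
Sum = 0.73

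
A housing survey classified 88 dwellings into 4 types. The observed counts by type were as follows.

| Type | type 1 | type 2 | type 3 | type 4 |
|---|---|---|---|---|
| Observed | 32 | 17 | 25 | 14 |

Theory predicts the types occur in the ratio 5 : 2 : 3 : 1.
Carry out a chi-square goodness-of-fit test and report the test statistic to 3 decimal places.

6.204

Ratio total = 11. Expected counts: 88×5/11 = 40, 88×2/11 = 16, 88×3/11 = 24, 88×1/11 = 8.
cat         O        E   (O−E)²/E
type 1     32       40     1.6000
type 2     17       16     0.0625
type 3     25       24     0.0417
type 4     14        8     4.5000
Sum = 6.204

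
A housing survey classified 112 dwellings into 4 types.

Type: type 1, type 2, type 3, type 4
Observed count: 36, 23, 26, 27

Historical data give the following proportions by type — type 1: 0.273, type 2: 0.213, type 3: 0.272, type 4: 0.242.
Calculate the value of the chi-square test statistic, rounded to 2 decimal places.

Expected counts E_i = n·p_i: 112×0.273 = 30.576, 112×0.213 = 23.856, 112×0.272 = 30.464, 112×0.242 = 27.104.
χ² = (36−30.576)²/30.576 + (23−23.856)²/23.856 + (26−30.464)²/30.464 + (27−27.104)²/27.104
   = 0.962 + 0.031 + 0.654 + 0.000
Sum = 1.65

1.65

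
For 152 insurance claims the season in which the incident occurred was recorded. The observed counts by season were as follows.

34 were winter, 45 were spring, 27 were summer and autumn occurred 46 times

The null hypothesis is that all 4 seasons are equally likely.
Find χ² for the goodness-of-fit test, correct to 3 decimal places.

Expected count for each of the 4 categories: 152/4 = 38.
χ² = (34−38)²/38 + (45−38)²/38 + (27−38)²/38 + (46−38)²/38
   = 0.4211 + 1.2895 + 3.1842 + 1.6842
Sum = 6.579

6.579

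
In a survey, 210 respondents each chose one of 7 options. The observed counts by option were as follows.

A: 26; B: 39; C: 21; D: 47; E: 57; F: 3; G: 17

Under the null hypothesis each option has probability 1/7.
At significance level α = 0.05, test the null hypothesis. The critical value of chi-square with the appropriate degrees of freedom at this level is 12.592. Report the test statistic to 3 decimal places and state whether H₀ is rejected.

69.800; reject

Under H₀ each category has probability 1/7, so each expected count is 210/7 = 30.
χ² = (26−30)²/30 + (39−30)²/30 + (21−30)²/30 + (47−30)²/30 + (57−30)²/30 + (3−30)²/30 + (17−30)²/30
   = 0.5333 + 2.7000 + 2.7000 + 9.6333 + 24.3000 + 24.3000 + 5.6333
Sum = 69.800
df = 6. Since 69.800 > 12.592, we reject H₀.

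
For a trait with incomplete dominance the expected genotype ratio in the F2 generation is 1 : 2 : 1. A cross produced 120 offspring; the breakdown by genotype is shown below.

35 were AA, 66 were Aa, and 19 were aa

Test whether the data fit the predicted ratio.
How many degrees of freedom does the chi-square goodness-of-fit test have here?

There are k = 3 categories and no parameters were estimated from the data, so df = 3 − 1 = 2.

2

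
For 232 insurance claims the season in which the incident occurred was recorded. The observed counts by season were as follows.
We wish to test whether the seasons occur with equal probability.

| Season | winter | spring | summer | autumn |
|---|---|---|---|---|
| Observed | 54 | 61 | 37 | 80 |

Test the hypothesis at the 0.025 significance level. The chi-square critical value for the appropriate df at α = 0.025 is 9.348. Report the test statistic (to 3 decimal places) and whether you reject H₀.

Under H₀ each category has probability 1/4, so each expected count is 232/4 = 58.
χ² = (54−58)²/58 + (61−58)²/58 + (37−58)²/58 + (80−58)²/58
   = 0.2759 + 0.1552 + 7.6034 + 8.3448
Sum = 16.379
df = 3. Since 16.379 > 9.348, we reject H₀.

16.379; reject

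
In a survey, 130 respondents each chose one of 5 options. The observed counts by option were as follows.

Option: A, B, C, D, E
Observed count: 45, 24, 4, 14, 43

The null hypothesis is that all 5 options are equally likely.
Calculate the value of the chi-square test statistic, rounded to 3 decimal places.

49.308

Expected count for each of the 5 categories: 130/5 = 26.
χ² = (45−26)²/26 + (24−26)²/26 + (4−26)²/26 + (14−26)²/26 + (43−26)²/26
   = 13.8846 + 0.1538 + 18.6154 + 5.5385 + 11.1154
Sum = 49.308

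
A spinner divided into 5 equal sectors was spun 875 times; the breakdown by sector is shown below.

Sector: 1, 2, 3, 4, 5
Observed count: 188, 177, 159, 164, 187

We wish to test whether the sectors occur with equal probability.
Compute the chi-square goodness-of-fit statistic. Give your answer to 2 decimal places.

Under H₀ each category has probability 1/5, so each expected count is 875/5 = 175.
1: (188 − 175)²/175 = 169/175 = 0.966
2: (177 − 175)²/175 = 4/175 = 0.023
3: (159 − 175)²/175 = 256/175 = 1.463
4: (164 − 175)²/175 = 121/175 = 0.691
5: (187 − 175)²/175 = 144/175 = 0.823
Sum = 3.97

3.97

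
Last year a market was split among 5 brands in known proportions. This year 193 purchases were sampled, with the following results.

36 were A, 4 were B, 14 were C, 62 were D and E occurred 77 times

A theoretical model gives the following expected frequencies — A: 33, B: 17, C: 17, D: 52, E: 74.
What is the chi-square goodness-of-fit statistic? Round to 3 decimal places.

12.788

A: (36 − 33)²/33 = 9/33 = 0.2727
B: (4 − 17)²/17 = 169/17 = 9.9412
C: (14 − 17)²/17 = 9/17 = 0.5294
D: (62 − 52)²/52 = 100/52 = 1.9231
E: (77 − 74)²/74 = 9/74 = 0.1216
Sum = 12.788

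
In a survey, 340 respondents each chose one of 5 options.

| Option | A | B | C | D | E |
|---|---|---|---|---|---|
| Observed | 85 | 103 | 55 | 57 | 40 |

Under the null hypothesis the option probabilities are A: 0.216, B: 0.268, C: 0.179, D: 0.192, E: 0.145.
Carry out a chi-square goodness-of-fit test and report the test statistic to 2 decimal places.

Expected counts E_i = n·p_i: 340×0.216 = 73.44, 340×0.268 = 91.12, 340×0.179 = 60.86, 340×0.192 = 65.28, 340×0.145 = 49.3.
A: (85 − 73.44)²/73.44 = 133.6336/73.44 = 1.820
B: (103 − 91.12)²/91.12 = 141.1344/91.12 = 1.549
C: (55 − 60.86)²/60.86 = 34.3396/60.86 = 0.564
D: (57 − 65.28)²/65.28 = 68.5584/65.28 = 1.050
E: (40 − 49.3)²/49.3 = 86.49/49.3 = 1.754
Sum = 6.74

6.74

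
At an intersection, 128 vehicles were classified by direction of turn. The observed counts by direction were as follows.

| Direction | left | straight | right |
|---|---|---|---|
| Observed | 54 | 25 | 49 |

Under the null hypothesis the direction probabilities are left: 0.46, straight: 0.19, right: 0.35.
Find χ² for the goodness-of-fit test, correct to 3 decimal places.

Expected counts E_i = n·p_i: 128×0.46 = 58.88, 128×0.19 = 24.32, 128×0.35 = 44.8.
left: (54 − 58.88)²/58.88 = 23.8144/58.88 = 0.4045
straight: (25 − 24.32)²/24.32 = 0.4624/24.32 = 0.0190
right: (49 − 44.8)²/44.8 = 17.64/44.8 = 0.3938
Sum = 0.817

0.817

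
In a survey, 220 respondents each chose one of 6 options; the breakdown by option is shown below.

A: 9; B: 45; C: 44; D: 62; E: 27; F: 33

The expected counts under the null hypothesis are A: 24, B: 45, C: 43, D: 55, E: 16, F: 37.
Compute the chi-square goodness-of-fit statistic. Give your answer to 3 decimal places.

cat         O        E   (O−E)²/E
A           9       24     9.3750
B          45       45     0.0000
C          44       43     0.0233
D          62       55     0.8909
E          27       16     7.5625
F          33       37     0.4324
Sum = 18.284

18.284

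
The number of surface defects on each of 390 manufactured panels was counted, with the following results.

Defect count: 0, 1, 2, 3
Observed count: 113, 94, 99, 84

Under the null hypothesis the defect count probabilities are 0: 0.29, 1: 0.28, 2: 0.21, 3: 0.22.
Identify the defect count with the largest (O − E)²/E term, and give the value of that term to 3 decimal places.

2, 3.570

Expected counts E_i = n·p_i: 390×0.29 = 113.1, 390×0.28 = 109.2, 390×0.21 = 81.9, 390×0.22 = 85.8.
0: (113 − 113.1)²/113.1 = 0.01/113.1 = 0.0001
1: (94 − 109.2)²/109.2 = 231.04/109.2 = 2.1158
2: (99 − 81.9)²/81.9 = 292.41/81.9 = 3.5703
3: (84 − 85.8)²/85.8 = 3.24/85.8 = 0.0378
The largest term is for 2: 3.570.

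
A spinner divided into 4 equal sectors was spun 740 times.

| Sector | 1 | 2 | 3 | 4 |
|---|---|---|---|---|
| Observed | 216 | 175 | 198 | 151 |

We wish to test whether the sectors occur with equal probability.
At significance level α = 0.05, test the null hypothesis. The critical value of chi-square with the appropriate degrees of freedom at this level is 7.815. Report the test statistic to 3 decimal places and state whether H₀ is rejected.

12.897; reject

Under H₀ each category has probability 1/4, so each expected count is 740/4 = 185.
1: (216 − 185)²/185 = 961/185 = 5.1946
2: (175 − 185)²/185 = 100/185 = 0.5405
3: (198 − 185)²/185 = 169/185 = 0.9135
4: (151 − 185)²/185 = 1156/185 = 6.2486
Sum = 12.897
df = 3. Since 12.897 > 7.815, we reject H₀.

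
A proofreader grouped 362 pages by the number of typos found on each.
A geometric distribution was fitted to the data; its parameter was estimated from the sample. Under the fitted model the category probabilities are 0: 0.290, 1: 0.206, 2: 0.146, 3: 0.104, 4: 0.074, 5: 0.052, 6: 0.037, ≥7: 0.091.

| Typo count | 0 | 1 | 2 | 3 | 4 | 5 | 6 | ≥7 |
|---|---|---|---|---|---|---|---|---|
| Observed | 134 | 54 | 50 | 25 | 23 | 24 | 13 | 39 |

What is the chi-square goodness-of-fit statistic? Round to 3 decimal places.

21.185

Expected counts E_i = n·p_i: 362×0.290 = 104.98, 362×0.206 = 74.572, 362×0.146 = 52.852, 362×0.104 = 37.648, 362×0.074 = 26.788, 362×0.052 = 18.824, 362×0.037 = 13.394, 362×0.091 = 32.942.
χ² = (134−104.98)²/104.98 + (54−74.572)²/74.572 + (50−52.852)²/52.852 + (25−37.648)²/37.648 + (23−26.788)²/26.788 + (24−18.824)²/18.824 + (13−13.394)²/13.394 + (39−32.942)²/32.942
   = 8.0221 + 5.6751 + 0.1539 + 4.2491 + 0.5356 + 1.4232 + 0.0116 + 1.1141
Sum = 21.185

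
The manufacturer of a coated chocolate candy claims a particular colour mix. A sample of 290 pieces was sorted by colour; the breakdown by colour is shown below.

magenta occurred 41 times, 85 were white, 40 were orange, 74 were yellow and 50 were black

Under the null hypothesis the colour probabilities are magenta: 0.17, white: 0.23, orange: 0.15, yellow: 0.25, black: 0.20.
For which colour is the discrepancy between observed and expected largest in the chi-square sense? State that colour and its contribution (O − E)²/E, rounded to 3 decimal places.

white, 5.021

Expected counts E_i = n·p_i: 290×0.17 = 49.3, 290×0.23 = 66.7, 290×0.15 = 43.5, 290×0.25 = 72.5, 290×0.20 = 58.
magenta: (41 − 49.3)²/49.3 = 68.89/49.3 = 1.3974
white: (85 − 66.7)²/66.7 = 334.89/66.7 = 5.0208
orange: (40 − 43.5)²/43.5 = 12.25/43.5 = 0.2816
yellow: (74 − 72.5)²/72.5 = 2.25/72.5 = 0.0310
black: (50 − 58)²/58 = 64/58 = 1.1034
The largest term is for white: 5.021.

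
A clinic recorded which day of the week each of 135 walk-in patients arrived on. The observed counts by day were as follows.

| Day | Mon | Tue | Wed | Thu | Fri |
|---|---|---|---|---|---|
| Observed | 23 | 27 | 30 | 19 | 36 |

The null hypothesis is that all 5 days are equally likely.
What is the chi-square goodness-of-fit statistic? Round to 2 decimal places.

Expected count for each of the 5 categories: 135/5 = 27.
cat         O        E   (O−E)²/E
Mon        23       27      0.593
Tue        27       27      0.000
Wed        30       27      0.333
Thu        19       27      2.370
Fri        36       27      3.000
Sum = 6.30

6.30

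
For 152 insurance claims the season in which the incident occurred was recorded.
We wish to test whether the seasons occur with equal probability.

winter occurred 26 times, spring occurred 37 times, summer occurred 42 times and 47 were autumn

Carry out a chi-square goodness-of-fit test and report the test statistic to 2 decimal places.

6.37

Expected count for each of the 4 categories: 152/4 = 38.
cat         O        E   (O−E)²/E
winter     26       38      3.789
spring     37       38      0.026
summer     42       38      0.421
autumn     47       38      2.132
Sum = 6.37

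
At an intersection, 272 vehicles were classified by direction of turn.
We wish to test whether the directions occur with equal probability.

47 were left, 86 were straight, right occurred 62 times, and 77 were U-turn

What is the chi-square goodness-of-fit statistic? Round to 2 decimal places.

12.97

Expected count for each of the 4 categories: 272/4 = 68.
left: (47 − 68)²/68 = 441/68 = 6.485
straight: (86 − 68)²/68 = 324/68 = 4.765
right: (62 − 68)²/68 = 36/68 = 0.529
U-turn: (77 − 68)²/68 = 81/68 = 1.191
Sum = 12.97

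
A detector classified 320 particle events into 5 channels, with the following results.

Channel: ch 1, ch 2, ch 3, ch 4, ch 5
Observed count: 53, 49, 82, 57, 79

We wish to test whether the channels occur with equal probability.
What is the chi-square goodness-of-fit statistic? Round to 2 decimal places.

14.75

Under H₀ each category has probability 1/5, so each expected count is 320/5 = 64.
χ² = (53−64)²/64 + (49−64)²/64 + (82−64)²/64 + (57−64)²/64 + (79−64)²/64
   = 1.891 + 3.516 + 5.063 + 0.766 + 3.516
Sum = 14.75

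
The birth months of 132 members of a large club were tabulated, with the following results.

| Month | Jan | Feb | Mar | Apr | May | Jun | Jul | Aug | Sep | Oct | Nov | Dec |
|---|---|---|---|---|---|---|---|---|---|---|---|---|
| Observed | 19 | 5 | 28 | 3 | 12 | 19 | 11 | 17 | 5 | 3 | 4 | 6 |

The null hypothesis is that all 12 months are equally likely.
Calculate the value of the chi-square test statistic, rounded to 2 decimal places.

66.18

Under H₀ each category has probability 1/12, so each expected count is 132/12 = 11.
Jan: (19 − 11)²/11 = 64/11 = 5.818
Feb: (5 − 11)²/11 = 36/11 = 3.273
Mar: (28 − 11)²/11 = 289/11 = 26.273
Apr: (3 − 11)²/11 = 64/11 = 5.818
May: (12 − 11)²/11 = 1/11 = 0.091
Jun: (19 − 11)²/11 = 64/11 = 5.818
Jul: (11 − 11)²/11 = 0/11 = 0.000
Aug: (17 − 11)²/11 = 36/11 = 3.273
Sep: (5 − 11)²/11 = 36/11 = 3.273
Oct: (3 − 11)²/11 = 64/11 = 5.818
Nov: (4 − 11)²/11 = 49/11 = 4.455
Dec: (6 − 11)²/11 = 25/11 = 2.273
Sum = 66.18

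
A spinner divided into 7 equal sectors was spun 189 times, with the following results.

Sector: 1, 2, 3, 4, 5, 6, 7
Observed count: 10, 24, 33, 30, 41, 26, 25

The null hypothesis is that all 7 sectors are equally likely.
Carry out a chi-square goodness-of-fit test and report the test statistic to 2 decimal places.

Under H₀ each category has probability 1/7, so each expected count is 189/7 = 27.
cat         O        E   (O−E)²/E
1          10       27     10.704
2          24       27      0.333
3          33       27      1.333
4          30       27      0.333
5          41       27      7.259
6          26       27      0.037
7          25       27      0.148
Sum = 20.15

20.15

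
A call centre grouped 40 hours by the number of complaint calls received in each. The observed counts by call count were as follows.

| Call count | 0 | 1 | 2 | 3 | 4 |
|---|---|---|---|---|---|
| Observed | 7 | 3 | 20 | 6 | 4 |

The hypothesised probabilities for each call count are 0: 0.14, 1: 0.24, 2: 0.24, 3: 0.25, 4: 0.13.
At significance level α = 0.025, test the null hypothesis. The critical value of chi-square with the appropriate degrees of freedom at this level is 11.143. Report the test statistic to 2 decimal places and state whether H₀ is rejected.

Expected counts E_i = n·p_i: 40×0.14 = 5.6, 40×0.24 = 9.6, 40×0.24 = 9.6, 40×0.25 = 10, 40×0.13 = 5.2.
cat         O        E   (O−E)²/E
0           7      5.6      0.350
1           3      9.6      4.538
2          20      9.6     11.267
3           6       10      1.600
4           4      5.2      0.277
Sum = 18.03
df = 4. Since 18.03 > 11.143, we reject H₀.

18.03; reject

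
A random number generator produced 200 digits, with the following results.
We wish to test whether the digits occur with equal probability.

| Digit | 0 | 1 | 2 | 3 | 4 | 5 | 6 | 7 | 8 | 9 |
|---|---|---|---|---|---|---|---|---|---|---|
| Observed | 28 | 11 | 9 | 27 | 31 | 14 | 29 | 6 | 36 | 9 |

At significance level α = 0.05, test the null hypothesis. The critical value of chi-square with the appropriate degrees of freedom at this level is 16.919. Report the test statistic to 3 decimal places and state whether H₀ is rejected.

56.300; reject

Expected count for each of the 10 categories: 200/10 = 20.
χ² = (28−20)²/20 + (11−20)²/20 + (9−20)²/20 + (27−20)²/20 + (31−20)²/20 + (14−20)²/20 + (29−20)²/20 + (6−20)²/20 + (36−20)²/20 + (9−20)²/20
   = 3.2000 + 4.0500 + 6.0500 + 2.4500 + 6.0500 + 1.8000 + 4.0500 + 9.8000 + 12.8000 + 6.0500
Sum = 56.300
df = 9. Since 56.300 > 16.919, we reject H₀.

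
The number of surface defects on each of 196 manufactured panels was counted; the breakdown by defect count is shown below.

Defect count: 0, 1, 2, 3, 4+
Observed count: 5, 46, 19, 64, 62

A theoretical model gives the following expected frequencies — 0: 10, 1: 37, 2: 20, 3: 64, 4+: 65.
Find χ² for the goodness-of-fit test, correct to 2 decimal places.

χ² = (5−10)²/10 + (46−37)²/37 + (19−20)²/20 + (64−64)²/64 + (62−65)²/65
   = 2.500 + 2.189 + 0.050 + 0.000 + 0.138
Sum = 4.88

4.88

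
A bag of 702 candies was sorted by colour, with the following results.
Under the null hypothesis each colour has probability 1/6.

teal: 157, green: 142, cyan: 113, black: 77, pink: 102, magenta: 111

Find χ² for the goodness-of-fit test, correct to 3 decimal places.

Under H₀ each category has probability 1/6, so each expected count is 702/6 = 117.
χ² = (157−117)²/117 + (142−117)²/117 + (113−117)²/117 + (77−117)²/117 + (102−117)²/117 + (111−117)²/117
   = 13.6752 + 5.3419 + 0.1368 + 13.6752 + 1.9231 + 0.3077
Sum = 35.060

35.060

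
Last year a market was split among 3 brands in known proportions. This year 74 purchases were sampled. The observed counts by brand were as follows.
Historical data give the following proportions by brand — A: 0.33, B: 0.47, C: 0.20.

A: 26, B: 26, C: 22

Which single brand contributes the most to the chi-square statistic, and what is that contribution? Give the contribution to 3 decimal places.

Expected counts E_i = n·p_i: 74×0.33 = 24.42, 74×0.47 = 34.78, 74×0.20 = 14.8.
χ² = (26−24.42)²/24.42 + (26−34.78)²/34.78 + (22−14.8)²/14.8
   = 0.1022 + 2.2165 + 3.5027
The largest term is for C: 3.503.

C, 3.503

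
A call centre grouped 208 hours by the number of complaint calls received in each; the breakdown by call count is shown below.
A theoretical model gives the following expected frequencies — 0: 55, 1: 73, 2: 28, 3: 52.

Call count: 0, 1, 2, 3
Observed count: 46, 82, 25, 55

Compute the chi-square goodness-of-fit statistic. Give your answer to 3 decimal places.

0: (46 − 55)²/55 = 81/55 = 1.4727
1: (82 − 73)²/73 = 81/73 = 1.1096
2: (25 − 28)²/28 = 9/28 = 0.3214
3: (55 − 52)²/52 = 9/52 = 0.1731
Sum = 3.077

3.077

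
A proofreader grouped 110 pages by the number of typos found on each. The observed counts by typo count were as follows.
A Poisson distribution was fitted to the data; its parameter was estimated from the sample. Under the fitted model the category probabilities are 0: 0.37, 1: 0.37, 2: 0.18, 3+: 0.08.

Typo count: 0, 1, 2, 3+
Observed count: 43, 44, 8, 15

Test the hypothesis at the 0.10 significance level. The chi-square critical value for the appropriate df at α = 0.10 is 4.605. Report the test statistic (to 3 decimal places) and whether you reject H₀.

11.798; reject

Expected counts E_i = n·p_i: 110×0.37 = 40.7, 110×0.37 = 40.7, 110×0.18 = 19.8, 110×0.08 = 8.8.
χ² = (43−40.7)²/40.7 + (44−40.7)²/40.7 + (8−19.8)²/19.8 + (15−8.8)²/8.8
   = 0.1300 + 0.2676 + 7.0323 + 4.3682
Sum = 11.798
df = 2. Since 11.798 > 4.605, we reject H₀.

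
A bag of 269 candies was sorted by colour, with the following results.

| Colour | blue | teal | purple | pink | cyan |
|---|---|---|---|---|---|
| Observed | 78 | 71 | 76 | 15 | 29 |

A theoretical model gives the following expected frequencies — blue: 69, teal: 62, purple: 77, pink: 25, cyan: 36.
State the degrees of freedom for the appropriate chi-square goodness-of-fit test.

There are k = 5 categories and no parameters were estimated from the data, so df = 5 − 1 = 4.

4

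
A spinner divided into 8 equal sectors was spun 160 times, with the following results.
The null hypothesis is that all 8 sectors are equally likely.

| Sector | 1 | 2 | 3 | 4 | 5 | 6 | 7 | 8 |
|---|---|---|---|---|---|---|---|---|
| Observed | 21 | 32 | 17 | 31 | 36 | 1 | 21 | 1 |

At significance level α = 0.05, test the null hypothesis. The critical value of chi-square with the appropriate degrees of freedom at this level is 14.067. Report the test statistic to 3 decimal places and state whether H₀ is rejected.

62.700; reject

Under H₀ each category has probability 1/8, so each expected count is 160/8 = 20.
χ² = (21−20)²/20 + (32−20)²/20 + (17−20)²/20 + (31−20)²/20 + (36−20)²/20 + (1−20)²/20 + (21−20)²/20 + (1−20)²/20
   = 0.0500 + 7.2000 + 0.4500 + 6.0500 + 12.8000 + 18.0500 + 0.0500 + 18.0500
Sum = 62.700
df = 7. Since 62.700 > 14.067, we reject H₀.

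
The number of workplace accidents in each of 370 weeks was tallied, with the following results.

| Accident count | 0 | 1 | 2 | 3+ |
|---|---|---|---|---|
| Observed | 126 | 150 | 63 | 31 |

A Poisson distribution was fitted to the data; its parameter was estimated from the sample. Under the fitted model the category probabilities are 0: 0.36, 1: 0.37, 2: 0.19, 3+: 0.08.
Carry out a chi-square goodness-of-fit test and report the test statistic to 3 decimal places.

2.467

Expected counts E_i = n·p_i: 370×0.36 = 133.2, 370×0.37 = 136.9, 370×0.19 = 70.3, 370×0.08 = 29.6.
cat         O        E   (O−E)²/E
0         126    133.2     0.3892
1         150    136.9     1.2535
2          63     70.3     0.7580
3+         31     29.6     0.0662
Sum = 2.467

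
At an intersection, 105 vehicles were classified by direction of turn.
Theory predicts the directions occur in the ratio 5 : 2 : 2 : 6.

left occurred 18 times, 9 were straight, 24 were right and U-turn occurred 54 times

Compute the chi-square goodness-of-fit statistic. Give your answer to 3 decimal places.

20.614

Ratio total = 15. Expected counts: 105×5/15 = 35, 105×2/15 = 14, 105×2/15 = 14, 105×6/15 = 42.
χ² = (18−35)²/35 + (9−14)²/14 + (24−14)²/14 + (54−42)²/42
   = 8.2571 + 1.7857 + 7.1429 + 3.4286
Sum = 20.614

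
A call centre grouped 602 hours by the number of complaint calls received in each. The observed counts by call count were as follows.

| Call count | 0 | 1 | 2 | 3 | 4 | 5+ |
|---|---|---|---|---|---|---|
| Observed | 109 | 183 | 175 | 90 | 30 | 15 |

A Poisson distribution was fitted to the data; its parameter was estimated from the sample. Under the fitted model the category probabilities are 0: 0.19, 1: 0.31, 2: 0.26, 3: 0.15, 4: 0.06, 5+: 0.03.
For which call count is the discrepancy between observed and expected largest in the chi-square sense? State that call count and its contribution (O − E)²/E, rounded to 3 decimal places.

Expected counts E_i = n·p_i: 602×0.19 = 114.38, 602×0.31 = 186.62, 602×0.26 = 156.52, 602×0.15 = 90.3, 602×0.06 = 36.12, 602×0.03 = 18.06.
0: (109 − 114.38)²/114.38 = 28.9444/114.38 = 0.2531
1: (183 − 186.62)²/186.62 = 13.1044/186.62 = 0.0702
2: (175 − 156.52)²/156.52 = 341.5104/156.52 = 2.1819
3: (90 − 90.3)²/90.3 = 0.09/90.3 = 0.0010
4: (30 − 36.12)²/36.12 = 37.4544/36.12 = 1.0369
5+: (15 − 18.06)²/18.06 = 9.3636/18.06 = 0.5185
The largest term is for 2: 2.182.

2, 2.182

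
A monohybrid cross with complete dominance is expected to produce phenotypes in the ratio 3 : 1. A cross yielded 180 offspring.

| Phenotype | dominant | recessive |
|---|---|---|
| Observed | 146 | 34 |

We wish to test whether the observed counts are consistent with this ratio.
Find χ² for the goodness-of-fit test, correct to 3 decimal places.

Ratio total = 4. Expected counts: 180×3/4 = 135, 180×1/4 = 45.
dominant: (146 − 135)²/135 = 121/135 = 0.8963
recessive: (34 − 45)²/45 = 121/45 = 2.6889
Sum = 3.585

3.585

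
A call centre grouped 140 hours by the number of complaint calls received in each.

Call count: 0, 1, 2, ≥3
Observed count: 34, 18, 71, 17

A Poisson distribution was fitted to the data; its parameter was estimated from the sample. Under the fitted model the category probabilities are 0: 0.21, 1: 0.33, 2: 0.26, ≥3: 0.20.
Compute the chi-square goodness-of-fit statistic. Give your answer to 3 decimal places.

55.143

Expected counts E_i = n·p_i: 140×0.21 = 29.4, 140×0.33 = 46.2, 140×0.26 = 36.4, 140×0.20 = 28.
cat         O        E   (O−E)²/E
0          34     29.4     0.7197
1          18     46.2    17.2130
2          71     36.4    32.8890
≥3         17       28     4.3214
Sum = 55.143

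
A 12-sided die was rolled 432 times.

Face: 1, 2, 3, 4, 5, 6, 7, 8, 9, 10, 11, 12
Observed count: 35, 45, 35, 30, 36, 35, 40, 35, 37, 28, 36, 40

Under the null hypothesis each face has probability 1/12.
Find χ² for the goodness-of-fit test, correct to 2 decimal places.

Expected count for each of the 12 categories: 432/12 = 36.
cat         O        E   (O−E)²/E
1          35       36      0.028
2          45       36      2.250
3          35       36      0.028
4          30       36      1.000
5          36       36      0.000
6          35       36      0.028
7          40       36      0.444
8          35       36      0.028
9          37       36      0.028
10         28       36      1.778
11         36       36      0.000
12         40       36      0.444
Sum = 6.06

6.06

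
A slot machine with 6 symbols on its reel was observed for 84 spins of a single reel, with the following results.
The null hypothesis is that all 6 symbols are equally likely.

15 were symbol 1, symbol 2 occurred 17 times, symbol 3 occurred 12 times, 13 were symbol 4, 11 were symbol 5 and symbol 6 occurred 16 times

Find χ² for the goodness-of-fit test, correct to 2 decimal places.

2.00

Under H₀ each category has probability 1/6, so each expected count is 84/6 = 14.
symbol 1: (15 − 14)²/14 = 1/14 = 0.071
symbol 2: (17 − 14)²/14 = 9/14 = 0.643
symbol 3: (12 − 14)²/14 = 4/14 = 0.286
symbol 4: (13 − 14)²/14 = 1/14 = 0.071
symbol 5: (11 − 14)²/14 = 9/14 = 0.643
symbol 6: (16 − 14)²/14 = 4/14 = 0.286
Sum = 2.00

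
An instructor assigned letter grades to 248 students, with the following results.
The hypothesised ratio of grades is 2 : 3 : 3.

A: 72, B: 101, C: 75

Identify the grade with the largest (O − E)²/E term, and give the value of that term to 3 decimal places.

Ratio total = 8. Expected counts: 248×2/8 = 62, 248×3/8 = 93, 248×3/8 = 93.
cat         O        E   (O−E)²/E
A          72       62     1.6129
B         101       93     0.6882
C          75       93     3.4839
The largest term is for C: 3.484.

C, 3.484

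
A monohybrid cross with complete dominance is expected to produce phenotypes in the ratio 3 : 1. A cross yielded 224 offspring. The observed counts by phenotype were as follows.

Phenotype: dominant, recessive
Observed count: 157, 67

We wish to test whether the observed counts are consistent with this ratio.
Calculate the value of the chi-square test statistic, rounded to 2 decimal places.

2.88

Ratio total = 4. Expected counts: 224×3/4 = 168, 224×1/4 = 56.
dominant: (157 − 168)²/168 = 121/168 = 0.720
recessive: (67 − 56)²/56 = 121/56 = 2.161
Sum = 2.88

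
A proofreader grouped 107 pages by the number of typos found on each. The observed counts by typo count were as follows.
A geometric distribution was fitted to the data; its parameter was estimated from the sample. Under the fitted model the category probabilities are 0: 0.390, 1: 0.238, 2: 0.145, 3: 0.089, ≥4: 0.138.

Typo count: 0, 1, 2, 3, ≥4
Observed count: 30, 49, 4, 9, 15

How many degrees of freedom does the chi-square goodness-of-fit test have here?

There are k = 5 categories and 1 parameter estimated from the data, so df = 5 − 1 − 1 = 3.

3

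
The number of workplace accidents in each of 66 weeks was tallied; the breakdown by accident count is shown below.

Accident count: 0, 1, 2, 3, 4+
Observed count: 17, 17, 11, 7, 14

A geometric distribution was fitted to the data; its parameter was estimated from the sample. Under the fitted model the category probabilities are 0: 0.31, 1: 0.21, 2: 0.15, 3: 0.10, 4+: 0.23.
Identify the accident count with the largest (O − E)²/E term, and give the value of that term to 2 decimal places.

Expected counts E_i = n·p_i: 66×0.31 = 20.46, 66×0.21 = 13.86, 66×0.15 = 9.9, 66×0.10 = 6.6, 66×0.23 = 15.18.
χ² = (17−20.46)²/20.46 + (17−13.86)²/13.86 + (11−9.9)²/9.9 + (7−6.6)²/6.6 + (14−15.18)²/15.18
   = 0.585 + 0.711 + 0.122 + 0.024 + 0.092
The largest term is for 1: 0.71.

1, 0.71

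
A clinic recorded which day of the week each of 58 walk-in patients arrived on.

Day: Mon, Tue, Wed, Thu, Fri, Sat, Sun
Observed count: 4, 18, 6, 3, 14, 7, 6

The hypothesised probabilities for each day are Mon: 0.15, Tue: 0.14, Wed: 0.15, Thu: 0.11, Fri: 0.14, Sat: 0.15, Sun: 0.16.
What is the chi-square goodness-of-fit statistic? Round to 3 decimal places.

Expected counts E_i = n·p_i: 58×0.15 = 8.7, 58×0.14 = 8.12, 58×0.15 = 8.7, 58×0.11 = 6.38, 58×0.14 = 8.12, 58×0.15 = 8.7, 58×0.16 = 9.28.
Mon: (4 − 8.7)²/8.7 = 22.09/8.7 = 2.5391
Tue: (18 − 8.12)²/8.12 = 97.6144/8.12 = 12.0215
Wed: (6 − 8.7)²/8.7 = 7.29/8.7 = 0.8379
Thu: (3 − 6.38)²/6.38 = 11.4244/6.38 = 1.7907
Fri: (14 − 8.12)²/8.12 = 34.5744/8.12 = 4.2579
Sat: (7 − 8.7)²/8.7 = 2.89/8.7 = 0.3322
Sun: (6 − 9.28)²/9.28 = 10.7584/9.28 = 1.1593
Sum = 22.939

22.939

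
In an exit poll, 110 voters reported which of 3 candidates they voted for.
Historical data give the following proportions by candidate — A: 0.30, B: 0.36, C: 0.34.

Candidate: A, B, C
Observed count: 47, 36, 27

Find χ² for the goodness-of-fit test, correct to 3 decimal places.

Expected counts E_i = n·p_i: 110×0.30 = 33, 110×0.36 = 39.6, 110×0.34 = 37.4.
χ² = (47−33)²/33 + (36−39.6)²/39.6 + (27−37.4)²/37.4
   = 5.9394 + 0.3273 + 2.8920
Sum = 9.159

9.159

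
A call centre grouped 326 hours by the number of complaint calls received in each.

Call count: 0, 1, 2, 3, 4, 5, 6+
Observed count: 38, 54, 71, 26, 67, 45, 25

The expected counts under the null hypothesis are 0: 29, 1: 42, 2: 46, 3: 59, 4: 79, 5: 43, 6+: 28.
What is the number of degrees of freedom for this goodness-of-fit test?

6

There are k = 7 categories and no parameters were estimated from the data, so df = 7 − 1 = 6.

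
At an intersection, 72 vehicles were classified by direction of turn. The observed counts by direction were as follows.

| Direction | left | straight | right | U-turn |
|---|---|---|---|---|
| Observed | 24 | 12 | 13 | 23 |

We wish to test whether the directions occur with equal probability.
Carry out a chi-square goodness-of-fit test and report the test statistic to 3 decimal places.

6.778

Expected count for each of the 4 categories: 72/4 = 18.
left: (24 − 18)²/18 = 36/18 = 2.0000
straight: (12 − 18)²/18 = 36/18 = 2.0000
right: (13 − 18)²/18 = 25/18 = 1.3889
U-turn: (23 − 18)²/18 = 25/18 = 1.3889
Sum = 6.778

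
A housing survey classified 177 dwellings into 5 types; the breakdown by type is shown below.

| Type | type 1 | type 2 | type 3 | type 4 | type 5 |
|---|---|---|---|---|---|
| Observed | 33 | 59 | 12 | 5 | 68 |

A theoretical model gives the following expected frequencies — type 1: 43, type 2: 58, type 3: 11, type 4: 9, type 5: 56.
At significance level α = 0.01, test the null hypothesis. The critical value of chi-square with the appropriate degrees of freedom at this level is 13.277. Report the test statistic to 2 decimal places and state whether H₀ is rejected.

6.78; do not reject

cat         O        E   (O−E)²/E
type 1     33       43      2.326
type 2     59       58      0.017
type 3     12       11      0.091
type 4      5        9      1.778
type 5     68       56      2.571
Sum = 6.78
df = 4. Since 6.78 < 13.277, we do not reject H₀.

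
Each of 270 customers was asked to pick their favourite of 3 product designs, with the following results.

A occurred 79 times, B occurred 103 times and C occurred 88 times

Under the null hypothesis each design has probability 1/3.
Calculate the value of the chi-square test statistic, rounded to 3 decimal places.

Expected count for each of the 3 categories: 270/3 = 90.
A: (79 − 90)²/90 = 121/90 = 1.3444
B: (103 − 90)²/90 = 169/90 = 1.8778
C: (88 − 90)²/90 = 4/90 = 0.0444
Sum = 3.267

3.267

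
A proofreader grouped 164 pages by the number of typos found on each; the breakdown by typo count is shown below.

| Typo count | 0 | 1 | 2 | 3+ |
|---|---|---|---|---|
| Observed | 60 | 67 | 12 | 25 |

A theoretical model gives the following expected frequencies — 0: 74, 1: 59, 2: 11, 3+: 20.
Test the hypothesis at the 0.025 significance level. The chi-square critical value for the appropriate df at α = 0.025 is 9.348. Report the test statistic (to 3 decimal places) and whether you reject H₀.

0: (60 − 74)²/74 = 196/74 = 2.6486
1: (67 − 59)²/59 = 64/59 = 1.0847
2: (12 − 11)²/11 = 1/11 = 0.0909
3+: (25 − 20)²/20 = 25/20 = 1.2500
Sum = 5.074
df = 3. Since 5.074 < 9.348, we do not reject H₀.

5.074; do not reject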